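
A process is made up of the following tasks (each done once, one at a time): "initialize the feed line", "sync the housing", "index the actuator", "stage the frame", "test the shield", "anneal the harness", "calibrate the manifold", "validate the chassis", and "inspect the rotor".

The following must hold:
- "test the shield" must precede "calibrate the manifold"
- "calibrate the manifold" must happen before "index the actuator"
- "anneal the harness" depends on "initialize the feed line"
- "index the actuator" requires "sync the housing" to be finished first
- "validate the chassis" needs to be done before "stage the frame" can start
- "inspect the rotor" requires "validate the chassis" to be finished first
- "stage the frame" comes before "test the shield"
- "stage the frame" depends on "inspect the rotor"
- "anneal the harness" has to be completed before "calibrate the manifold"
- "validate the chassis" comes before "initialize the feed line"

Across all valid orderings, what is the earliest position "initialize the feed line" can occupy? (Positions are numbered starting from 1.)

Working backwards through the constraints from "initialize the feed line", its only required predecessor is "validate the chassis".
So at minimum 1 task comes before "initialize the feed line", putting "initialize the feed line" no earlier than position 2. That position is achievable by scheduling exactly that predecessor first.

2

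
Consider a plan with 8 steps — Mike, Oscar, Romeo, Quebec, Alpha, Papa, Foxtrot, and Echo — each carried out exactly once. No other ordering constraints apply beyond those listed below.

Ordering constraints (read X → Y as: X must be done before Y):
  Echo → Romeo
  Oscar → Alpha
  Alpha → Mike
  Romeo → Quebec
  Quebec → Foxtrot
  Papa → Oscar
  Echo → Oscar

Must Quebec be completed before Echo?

In fact the dependencies run the other way: Echo → Romeo → Quebec.
So Quebec never precedes Echo.

No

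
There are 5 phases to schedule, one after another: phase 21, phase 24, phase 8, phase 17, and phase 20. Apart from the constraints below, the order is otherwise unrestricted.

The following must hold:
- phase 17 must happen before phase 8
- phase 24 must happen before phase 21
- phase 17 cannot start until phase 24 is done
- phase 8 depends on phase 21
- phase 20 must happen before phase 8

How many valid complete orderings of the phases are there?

8

The phases with no prerequisites are phase 24, phase 20; any of them can be placed first.
Systematically extending each partial ordering one phase at a time and counting, there are 8 complete orderings.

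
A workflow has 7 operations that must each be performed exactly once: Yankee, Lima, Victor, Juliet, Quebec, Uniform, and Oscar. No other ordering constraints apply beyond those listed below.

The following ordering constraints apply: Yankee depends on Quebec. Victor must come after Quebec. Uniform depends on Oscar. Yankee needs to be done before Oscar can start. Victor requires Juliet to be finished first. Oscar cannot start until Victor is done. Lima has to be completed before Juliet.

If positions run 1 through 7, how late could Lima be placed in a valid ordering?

3

Following every chain forward from Lima, the operations that must come later are Victor, Juliet, Uniform, Oscar — 4 of them.
With 4 mandatory successors out of 7 operations total, the latest slot for Lima is 7−4 = 3, and it's reachable by doing all non-successors before Lima.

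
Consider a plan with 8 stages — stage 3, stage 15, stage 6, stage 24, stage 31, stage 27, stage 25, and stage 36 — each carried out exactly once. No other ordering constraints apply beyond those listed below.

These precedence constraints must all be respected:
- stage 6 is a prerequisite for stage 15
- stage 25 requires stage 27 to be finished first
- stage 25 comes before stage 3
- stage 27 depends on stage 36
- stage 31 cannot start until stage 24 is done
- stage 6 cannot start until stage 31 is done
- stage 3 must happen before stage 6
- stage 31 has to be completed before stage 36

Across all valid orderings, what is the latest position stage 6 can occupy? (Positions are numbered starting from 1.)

7

Following the constraints forward from stage 6, its only required successor is stage 15.
With 1 mandatory successor out of 8 stages total, the latest slot for stage 6 is 8−1 = 7, and it's reachable by doing all non-successors before stage 6.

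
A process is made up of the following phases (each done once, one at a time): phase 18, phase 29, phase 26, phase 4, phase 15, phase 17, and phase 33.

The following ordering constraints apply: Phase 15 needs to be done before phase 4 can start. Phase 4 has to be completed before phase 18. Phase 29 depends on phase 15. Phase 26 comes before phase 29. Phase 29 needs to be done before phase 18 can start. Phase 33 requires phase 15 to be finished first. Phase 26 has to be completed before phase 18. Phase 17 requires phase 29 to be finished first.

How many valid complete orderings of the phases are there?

2 phases have no prerequisites (phase 26, phase 15), so any of them could come first.
Enumerating by repeatedly choosing an available phase (one whose prerequisites are all placed) gives 67 distinct complete orderings.

67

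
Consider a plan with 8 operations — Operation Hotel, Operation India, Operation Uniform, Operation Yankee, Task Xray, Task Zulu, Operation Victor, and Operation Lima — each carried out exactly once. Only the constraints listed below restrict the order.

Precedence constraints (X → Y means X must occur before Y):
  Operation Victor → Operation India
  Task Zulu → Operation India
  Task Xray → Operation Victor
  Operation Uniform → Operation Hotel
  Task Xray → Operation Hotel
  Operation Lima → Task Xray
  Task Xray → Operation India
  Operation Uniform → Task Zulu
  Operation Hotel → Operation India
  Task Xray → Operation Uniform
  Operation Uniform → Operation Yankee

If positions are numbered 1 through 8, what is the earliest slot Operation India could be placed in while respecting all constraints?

The operations that are forced before Operation India, directly or transitively, are Operation Hotel, Operation Uniform, Task Xray, Task Zulu, Operation Victor, Operation Lima. That's 6 operations.
With 6 mandatory predecessors, the earliest Operation India can sit is position 6+1 = 7, and placing just those 6 first achieves it.

7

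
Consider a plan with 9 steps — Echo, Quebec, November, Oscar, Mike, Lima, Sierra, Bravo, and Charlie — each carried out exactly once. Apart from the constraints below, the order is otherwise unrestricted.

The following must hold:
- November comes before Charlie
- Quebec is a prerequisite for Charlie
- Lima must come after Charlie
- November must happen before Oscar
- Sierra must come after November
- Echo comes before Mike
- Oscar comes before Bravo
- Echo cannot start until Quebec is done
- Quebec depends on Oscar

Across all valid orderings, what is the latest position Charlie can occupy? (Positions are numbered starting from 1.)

8

Following the constraints forward from Charlie, its only required successor is Lima.
With 1 mandatory successor out of 9 steps total, the latest slot for Charlie is 9−1 = 8, and it's reachable by doing all non-successors before Charlie.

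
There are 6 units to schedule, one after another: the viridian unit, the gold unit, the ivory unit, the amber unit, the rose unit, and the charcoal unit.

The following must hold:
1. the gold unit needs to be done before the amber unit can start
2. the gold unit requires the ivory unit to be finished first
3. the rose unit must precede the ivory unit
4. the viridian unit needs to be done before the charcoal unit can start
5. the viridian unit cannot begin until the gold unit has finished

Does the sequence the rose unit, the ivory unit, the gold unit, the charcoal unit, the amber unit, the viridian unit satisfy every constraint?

Here the viridian unit comes after the charcoal unit.
Since the viridian unit is required before the charcoal unit, the ordering is invalid.

No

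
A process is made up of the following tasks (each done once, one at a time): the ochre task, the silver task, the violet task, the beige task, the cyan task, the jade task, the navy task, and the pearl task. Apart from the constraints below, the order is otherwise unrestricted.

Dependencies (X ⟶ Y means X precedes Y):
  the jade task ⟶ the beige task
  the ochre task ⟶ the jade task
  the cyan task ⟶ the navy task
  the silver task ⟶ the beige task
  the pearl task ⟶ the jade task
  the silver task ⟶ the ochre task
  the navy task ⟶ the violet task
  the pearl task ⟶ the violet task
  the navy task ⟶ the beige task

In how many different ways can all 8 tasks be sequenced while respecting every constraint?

The tasks with no prerequisites are the silver task, the cyan task, the pearl task; any of them can be placed first.
Systematically extending each partial ordering one task at a time and counting, there are 135 complete orderings.

135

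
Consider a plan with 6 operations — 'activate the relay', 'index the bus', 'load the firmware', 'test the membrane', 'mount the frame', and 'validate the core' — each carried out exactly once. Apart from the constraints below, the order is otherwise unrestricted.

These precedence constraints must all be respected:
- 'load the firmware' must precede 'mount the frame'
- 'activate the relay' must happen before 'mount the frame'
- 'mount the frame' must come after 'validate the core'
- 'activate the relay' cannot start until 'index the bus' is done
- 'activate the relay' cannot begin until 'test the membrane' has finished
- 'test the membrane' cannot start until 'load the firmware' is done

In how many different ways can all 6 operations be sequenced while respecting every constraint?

3 operations have no prerequisites ('index the bus', 'load the firmware', 'validate the core'), so any of them could come first.
Enumerating by repeatedly choosing an available operation (one whose prerequisites are all placed) gives 15 distinct complete orderings.

15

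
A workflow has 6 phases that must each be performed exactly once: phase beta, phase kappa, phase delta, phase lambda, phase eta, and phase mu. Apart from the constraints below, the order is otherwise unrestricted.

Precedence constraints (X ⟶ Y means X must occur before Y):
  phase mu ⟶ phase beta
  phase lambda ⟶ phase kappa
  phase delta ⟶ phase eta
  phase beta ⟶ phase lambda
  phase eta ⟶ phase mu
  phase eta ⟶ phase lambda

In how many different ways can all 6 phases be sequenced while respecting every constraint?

Phase delta is the only phase with nothing required before it, so every ordering starts there.
Continuing from there, at each step only one phase has all its prerequisites placed, so the ordering is fully determined — there is exactly 1.

1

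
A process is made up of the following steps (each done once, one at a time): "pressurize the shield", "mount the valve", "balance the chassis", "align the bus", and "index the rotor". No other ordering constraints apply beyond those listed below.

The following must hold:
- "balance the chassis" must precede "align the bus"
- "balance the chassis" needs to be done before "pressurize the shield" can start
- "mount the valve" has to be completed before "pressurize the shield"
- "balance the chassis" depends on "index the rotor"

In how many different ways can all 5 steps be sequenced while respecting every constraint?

7

The steps with no prerequisites are "mount the valve", "index the rotor"; any of them can be placed first.
Enumerating by repeatedly choosing an available step (one whose prerequisites are all placed) gives 7 distinct complete orderings.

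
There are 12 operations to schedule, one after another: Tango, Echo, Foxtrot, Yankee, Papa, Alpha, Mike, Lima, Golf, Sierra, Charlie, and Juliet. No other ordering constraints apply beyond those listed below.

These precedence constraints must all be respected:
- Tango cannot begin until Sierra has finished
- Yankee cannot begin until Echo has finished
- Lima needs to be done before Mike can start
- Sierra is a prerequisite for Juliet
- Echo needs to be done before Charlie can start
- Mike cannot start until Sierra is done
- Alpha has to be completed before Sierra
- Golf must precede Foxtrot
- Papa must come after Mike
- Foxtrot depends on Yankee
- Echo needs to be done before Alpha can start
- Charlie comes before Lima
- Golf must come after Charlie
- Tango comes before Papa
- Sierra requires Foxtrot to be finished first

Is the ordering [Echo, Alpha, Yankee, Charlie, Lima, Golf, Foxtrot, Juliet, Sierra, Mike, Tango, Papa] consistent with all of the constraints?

The sequence places Juliet ahead of Sierra.
But one of the constraints requires Sierra before Juliet, so this ordering violates it.

No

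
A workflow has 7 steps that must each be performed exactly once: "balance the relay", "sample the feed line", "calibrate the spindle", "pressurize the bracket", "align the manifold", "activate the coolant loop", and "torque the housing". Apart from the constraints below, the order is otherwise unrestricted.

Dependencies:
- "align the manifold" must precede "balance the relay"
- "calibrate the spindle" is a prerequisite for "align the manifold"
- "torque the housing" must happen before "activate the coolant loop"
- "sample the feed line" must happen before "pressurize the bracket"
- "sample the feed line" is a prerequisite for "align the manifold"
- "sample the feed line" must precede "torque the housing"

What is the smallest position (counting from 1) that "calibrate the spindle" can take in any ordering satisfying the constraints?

1

No constraint forces any other step before "calibrate the spindle", so it can be placed first.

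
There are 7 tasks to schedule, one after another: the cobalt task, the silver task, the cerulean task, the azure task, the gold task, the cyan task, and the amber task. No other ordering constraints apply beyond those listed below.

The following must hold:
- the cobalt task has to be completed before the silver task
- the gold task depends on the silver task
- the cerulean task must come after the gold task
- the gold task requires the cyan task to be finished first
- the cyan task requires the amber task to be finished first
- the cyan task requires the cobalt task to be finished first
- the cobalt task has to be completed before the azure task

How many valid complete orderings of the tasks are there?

The tasks with no prerequisites are the cobalt task, the amber task; any of them can be placed first.
Systematically extending each partial ordering one task at a time and counting, there are 28 complete orderings.

28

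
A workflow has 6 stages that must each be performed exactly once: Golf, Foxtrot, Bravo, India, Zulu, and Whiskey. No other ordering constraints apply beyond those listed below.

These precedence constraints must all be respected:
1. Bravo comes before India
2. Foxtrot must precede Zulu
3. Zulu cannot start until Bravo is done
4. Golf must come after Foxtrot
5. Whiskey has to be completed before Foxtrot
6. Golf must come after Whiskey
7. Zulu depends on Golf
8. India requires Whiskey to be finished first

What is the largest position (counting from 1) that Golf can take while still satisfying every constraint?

Following the constraints forward from Golf, its only required successor is Zulu.
So at least 1 stage follows Golf, putting Golf no later than position 5. That position is achievable by scheduling everything else first.

5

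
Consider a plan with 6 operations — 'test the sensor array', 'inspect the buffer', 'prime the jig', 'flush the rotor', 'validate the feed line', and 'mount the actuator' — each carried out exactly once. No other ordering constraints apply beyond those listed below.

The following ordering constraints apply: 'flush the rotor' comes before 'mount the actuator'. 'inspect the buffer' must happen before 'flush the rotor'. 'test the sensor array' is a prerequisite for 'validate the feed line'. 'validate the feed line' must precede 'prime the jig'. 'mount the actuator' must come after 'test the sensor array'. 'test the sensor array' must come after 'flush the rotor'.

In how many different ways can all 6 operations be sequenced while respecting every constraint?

'inspect the buffer' is the only operation with nothing required before it, so every ordering starts there.
Enumerating by repeatedly choosing an available operation (one whose prerequisites are all placed) gives 3 distinct complete orderings.

3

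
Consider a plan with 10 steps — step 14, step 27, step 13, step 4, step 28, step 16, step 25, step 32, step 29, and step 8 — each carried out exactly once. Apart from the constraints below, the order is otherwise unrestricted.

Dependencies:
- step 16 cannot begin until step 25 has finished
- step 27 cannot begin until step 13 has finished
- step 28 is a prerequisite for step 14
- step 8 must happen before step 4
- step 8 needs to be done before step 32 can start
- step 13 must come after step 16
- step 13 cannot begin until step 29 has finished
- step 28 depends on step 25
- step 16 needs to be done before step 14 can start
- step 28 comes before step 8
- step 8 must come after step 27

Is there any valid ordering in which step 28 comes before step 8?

Yes

Every valid ordering already has step 28 before step 8 (the constraints require it), so in particular at least one does.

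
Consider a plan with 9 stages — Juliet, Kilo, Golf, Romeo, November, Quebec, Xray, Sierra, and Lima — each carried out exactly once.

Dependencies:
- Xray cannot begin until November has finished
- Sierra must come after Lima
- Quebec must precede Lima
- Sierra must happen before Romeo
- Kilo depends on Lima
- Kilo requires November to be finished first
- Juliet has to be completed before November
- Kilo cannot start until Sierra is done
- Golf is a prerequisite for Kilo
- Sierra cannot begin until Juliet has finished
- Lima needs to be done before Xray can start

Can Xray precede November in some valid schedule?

The constraints give a chain November → Xray, which forces November before Xray.
So no valid ordering can have Xray before November.

No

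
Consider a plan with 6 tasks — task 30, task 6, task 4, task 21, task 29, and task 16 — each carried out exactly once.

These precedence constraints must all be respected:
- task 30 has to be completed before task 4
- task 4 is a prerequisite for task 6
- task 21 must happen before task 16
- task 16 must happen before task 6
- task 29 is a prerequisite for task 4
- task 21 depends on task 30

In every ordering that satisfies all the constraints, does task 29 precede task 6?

Chaining the stated constraints: task 29 → task 4 → task 6.
That forces task 29 before task 6 in every valid schedule.

Yes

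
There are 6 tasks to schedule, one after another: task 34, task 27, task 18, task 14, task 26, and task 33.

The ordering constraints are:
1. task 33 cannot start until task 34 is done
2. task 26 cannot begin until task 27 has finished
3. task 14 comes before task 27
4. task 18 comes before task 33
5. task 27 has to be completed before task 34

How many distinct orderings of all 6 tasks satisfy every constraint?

2 tasks have no prerequisites (task 18, task 14), so any of them could come first.
Enumerating by repeatedly choosing an available task (one whose prerequisites are all placed) gives 14 distinct complete orderings.

14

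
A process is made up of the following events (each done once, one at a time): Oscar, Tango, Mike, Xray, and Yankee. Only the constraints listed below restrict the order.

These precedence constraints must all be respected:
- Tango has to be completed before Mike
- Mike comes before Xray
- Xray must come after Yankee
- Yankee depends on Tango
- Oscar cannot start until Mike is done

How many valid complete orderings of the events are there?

5

Tango is the only event with nothing required before it, so every ordering starts there.
Systematically extending each partial ordering one event at a time and counting, there are 5 complete orderings.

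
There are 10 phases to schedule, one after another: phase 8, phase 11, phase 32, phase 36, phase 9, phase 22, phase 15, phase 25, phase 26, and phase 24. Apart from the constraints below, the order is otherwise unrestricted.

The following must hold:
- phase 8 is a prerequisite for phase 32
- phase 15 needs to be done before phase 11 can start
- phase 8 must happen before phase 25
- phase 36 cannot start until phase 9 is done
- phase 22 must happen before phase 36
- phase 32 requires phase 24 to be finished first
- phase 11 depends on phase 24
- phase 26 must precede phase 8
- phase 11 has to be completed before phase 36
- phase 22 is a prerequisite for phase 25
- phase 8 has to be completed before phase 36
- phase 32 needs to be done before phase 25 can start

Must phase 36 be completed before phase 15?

There is a chain phase 15 → phase 11 → phase 36, which puts phase 15 before phase 36.
So phase 36 never precedes phase 15.

No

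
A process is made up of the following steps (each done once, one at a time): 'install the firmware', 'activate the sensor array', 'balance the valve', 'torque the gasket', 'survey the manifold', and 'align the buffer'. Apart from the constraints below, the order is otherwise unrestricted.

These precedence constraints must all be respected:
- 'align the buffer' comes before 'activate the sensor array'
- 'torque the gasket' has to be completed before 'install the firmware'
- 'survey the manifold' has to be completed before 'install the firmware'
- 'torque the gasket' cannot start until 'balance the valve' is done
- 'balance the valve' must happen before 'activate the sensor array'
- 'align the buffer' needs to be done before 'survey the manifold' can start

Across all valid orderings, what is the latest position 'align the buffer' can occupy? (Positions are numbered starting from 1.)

The steps that are forced after 'align the buffer', directly or by a chain of constraints, are 'install the firmware', 'activate the sensor array', 'survey the manifold'. That's 3 steps.
With 3 mandatory successors out of 6 steps total, the latest slot for 'align the buffer' is 6−3 = 3, and it's reachable by doing all non-successors before 'align the buffer'.

3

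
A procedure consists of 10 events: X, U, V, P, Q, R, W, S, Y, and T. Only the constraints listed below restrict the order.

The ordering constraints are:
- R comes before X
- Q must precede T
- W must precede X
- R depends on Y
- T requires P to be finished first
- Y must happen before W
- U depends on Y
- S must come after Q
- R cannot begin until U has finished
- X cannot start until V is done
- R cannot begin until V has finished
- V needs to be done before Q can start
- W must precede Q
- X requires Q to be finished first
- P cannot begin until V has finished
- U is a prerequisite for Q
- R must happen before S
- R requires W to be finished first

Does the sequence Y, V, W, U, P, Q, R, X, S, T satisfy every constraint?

Every stated constraint is respected: V sits at position 2, ahead of X at position 8, and each of the other listed pairs likewise has the predecessor earlier in the sequence.

Yes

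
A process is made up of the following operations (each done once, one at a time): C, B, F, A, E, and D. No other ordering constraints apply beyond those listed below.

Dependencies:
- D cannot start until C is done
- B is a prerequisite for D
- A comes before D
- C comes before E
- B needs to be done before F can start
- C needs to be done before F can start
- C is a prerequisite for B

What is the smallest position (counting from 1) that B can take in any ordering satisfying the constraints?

Working backwards through the constraints from B, its only required predecessor is C.
So at minimum 1 operation comes before B, putting B no earlier than position 2. That position is achievable by scheduling exactly that predecessor first.

2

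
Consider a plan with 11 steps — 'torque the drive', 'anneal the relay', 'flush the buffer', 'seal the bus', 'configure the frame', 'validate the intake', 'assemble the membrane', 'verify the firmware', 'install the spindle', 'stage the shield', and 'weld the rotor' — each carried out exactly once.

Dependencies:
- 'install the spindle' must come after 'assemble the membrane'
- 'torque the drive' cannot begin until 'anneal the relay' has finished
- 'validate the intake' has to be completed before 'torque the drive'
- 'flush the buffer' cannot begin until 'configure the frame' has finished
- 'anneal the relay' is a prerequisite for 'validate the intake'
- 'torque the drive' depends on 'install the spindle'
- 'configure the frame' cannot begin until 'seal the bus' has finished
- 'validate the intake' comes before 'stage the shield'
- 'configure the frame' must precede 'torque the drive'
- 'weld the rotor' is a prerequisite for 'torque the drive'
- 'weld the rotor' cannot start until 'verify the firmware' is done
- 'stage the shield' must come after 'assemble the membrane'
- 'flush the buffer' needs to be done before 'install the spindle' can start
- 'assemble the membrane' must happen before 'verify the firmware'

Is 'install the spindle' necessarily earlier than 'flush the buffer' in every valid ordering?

In fact the dependencies run the other way: 'flush the buffer' → 'install the spindle'.
So 'install the spindle' never precedes 'flush the buffer'.

No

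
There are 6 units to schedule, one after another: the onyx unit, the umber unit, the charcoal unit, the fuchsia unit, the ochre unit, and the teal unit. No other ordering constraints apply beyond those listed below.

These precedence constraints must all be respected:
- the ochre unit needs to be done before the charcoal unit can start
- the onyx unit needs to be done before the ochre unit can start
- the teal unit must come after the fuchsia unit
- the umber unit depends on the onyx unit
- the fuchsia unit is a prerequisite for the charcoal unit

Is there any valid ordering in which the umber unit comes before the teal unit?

Nothing in the constraints forces the teal unit before the umber unit — there is no chain from the teal unit to the umber unit.
So a valid ordering placing the umber unit earlier than the teal unit exists.

Yes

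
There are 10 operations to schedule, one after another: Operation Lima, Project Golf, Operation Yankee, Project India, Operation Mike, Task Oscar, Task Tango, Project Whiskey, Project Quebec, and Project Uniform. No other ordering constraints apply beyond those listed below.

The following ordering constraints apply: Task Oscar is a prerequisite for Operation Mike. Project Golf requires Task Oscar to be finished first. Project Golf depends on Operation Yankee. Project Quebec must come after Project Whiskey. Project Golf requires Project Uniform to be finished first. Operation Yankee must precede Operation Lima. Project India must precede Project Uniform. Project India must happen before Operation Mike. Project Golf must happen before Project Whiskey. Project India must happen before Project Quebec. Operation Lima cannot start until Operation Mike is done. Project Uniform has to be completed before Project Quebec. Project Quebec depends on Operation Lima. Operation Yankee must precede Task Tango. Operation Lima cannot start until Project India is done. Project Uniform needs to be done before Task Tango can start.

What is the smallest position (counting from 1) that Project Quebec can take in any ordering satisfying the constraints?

The operations that are forced before Project Quebec, directly or transitively, are Operation Lima, Project Golf, Operation Yankee, Project India, Operation Mike, Task Oscar, Project Whiskey, Project Uniform. That's 8 operations.
With 8 mandatory predecessors, the earliest Project Quebec can sit is position 8+1 = 9, and placing just those 8 first achieves it.

9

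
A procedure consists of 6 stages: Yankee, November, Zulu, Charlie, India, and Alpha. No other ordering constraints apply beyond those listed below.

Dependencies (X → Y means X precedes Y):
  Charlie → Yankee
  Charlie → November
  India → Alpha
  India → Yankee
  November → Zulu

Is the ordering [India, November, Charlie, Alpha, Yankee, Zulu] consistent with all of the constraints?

Here Charlie comes after November.
That contradicts the constraint that Charlie must precede November.

No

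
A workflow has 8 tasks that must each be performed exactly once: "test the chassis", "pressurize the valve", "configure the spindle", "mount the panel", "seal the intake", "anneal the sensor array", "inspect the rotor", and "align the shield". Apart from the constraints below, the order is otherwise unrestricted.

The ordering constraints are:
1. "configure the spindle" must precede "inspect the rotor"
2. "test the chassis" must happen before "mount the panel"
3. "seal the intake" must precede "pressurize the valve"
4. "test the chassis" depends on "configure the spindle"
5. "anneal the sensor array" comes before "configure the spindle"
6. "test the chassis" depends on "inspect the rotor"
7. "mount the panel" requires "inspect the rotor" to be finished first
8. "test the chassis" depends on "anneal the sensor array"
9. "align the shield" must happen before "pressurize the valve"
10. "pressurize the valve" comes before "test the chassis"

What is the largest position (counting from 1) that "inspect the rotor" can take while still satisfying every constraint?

6

Following every chain forward from "inspect the rotor", the tasks that must come later are "test the chassis", "mount the panel" — 2 of them.
So at least 2 tasks follow "inspect the rotor", putting "inspect the rotor" no later than position 6. That position is achievable by scheduling everything else first.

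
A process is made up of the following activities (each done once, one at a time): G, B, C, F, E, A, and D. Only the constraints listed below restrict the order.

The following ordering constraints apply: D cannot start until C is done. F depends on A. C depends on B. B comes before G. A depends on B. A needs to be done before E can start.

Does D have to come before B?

No

The constraints actually force B before D (via B → C → D), not the other way around.
So D does not have to come before B — it cannot.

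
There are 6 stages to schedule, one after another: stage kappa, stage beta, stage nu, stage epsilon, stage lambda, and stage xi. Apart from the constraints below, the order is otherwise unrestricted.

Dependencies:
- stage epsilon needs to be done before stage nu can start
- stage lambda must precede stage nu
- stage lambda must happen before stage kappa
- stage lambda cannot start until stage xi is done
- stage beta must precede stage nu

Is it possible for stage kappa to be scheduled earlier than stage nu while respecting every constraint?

Yes

The constraints leave stage kappa and stage nu unordered relative to each other; nothing requires stage nu earlier.
That means at least one valid schedule has stage kappa before stage nu.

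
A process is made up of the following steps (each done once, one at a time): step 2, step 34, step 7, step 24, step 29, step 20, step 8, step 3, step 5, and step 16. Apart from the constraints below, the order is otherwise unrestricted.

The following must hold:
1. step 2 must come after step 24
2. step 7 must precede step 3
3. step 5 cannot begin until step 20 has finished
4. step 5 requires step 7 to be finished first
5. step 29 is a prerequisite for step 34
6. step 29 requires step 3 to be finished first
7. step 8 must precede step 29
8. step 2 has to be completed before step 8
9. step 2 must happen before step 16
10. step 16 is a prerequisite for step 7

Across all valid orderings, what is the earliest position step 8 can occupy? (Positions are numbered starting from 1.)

3

Working backwards through the constraints from step 8, its full set of required predecessors is step 2, step 24 — 2 of them.
With 2 mandatory predecessors, the earliest step 8 can sit is position 2+1 = 3, and placing just those 2 first achieves it.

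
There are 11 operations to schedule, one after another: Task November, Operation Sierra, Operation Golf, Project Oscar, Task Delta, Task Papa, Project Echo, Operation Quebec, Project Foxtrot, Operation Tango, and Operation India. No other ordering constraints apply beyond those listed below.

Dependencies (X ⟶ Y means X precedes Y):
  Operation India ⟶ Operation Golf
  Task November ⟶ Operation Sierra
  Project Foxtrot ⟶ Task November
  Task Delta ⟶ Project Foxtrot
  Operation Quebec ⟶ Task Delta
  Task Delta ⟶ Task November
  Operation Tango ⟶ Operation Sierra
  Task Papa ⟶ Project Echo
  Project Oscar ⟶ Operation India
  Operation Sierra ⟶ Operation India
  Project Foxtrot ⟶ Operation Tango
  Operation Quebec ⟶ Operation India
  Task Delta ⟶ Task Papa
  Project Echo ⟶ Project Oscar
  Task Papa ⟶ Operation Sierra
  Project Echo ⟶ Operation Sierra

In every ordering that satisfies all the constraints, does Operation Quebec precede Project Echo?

Yes

There is a constraint chain Operation Quebec → Task Delta → Task Papa → Project Echo.
Hence Operation Quebec necessarily comes before Project Echo.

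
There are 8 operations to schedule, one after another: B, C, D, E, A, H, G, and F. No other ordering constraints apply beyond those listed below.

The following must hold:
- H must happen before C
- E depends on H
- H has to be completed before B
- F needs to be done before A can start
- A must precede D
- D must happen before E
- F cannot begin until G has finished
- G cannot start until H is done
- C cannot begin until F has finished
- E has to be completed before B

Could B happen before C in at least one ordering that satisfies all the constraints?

Nothing in the constraints forces C before B — there is no chain from C to B.
That means at least one valid schedule has B before C.

Yes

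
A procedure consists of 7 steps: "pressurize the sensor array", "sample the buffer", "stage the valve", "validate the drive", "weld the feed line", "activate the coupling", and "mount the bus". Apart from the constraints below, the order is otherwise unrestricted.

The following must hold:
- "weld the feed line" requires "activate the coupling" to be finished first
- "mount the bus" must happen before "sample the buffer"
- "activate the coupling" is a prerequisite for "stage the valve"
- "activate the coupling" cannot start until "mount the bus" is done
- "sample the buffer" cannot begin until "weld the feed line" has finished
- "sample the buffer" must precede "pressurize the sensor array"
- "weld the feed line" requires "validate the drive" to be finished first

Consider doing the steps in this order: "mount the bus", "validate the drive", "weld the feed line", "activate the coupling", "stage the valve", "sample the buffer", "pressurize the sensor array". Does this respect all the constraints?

The sequence places "weld the feed line" ahead of "activate the coupling".
But one of the constraints requires "activate the coupling" before "weld the feed line", so this ordering violates it.

No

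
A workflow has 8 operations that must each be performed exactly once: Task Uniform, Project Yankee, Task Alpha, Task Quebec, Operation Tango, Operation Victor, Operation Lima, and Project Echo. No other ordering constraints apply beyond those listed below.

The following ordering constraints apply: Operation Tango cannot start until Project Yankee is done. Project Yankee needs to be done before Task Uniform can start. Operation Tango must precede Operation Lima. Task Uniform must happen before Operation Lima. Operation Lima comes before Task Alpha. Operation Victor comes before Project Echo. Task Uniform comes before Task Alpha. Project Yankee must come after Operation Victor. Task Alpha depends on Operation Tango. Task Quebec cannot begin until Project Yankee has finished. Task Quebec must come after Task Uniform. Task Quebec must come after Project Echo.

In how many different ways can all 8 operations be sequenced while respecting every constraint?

33

Only Operation Victor has no prerequisites, so it must go first.
Counting all ways to extend the partial order to a total order gives 33.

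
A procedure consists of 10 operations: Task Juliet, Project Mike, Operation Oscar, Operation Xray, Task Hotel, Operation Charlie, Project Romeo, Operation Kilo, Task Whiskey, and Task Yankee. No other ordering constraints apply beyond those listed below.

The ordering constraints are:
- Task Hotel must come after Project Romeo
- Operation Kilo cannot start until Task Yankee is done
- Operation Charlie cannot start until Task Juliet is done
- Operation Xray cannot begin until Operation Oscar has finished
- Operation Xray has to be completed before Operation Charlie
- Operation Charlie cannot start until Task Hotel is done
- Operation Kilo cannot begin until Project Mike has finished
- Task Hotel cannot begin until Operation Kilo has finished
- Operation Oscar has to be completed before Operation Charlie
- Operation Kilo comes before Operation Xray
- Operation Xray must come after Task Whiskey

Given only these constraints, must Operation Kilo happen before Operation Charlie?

Yes

Tracing the constraints gives a chain: Operation Kilo → Operation Xray → Operation Charlie.
So Operation Kilo must precede Operation Charlie in any valid ordering.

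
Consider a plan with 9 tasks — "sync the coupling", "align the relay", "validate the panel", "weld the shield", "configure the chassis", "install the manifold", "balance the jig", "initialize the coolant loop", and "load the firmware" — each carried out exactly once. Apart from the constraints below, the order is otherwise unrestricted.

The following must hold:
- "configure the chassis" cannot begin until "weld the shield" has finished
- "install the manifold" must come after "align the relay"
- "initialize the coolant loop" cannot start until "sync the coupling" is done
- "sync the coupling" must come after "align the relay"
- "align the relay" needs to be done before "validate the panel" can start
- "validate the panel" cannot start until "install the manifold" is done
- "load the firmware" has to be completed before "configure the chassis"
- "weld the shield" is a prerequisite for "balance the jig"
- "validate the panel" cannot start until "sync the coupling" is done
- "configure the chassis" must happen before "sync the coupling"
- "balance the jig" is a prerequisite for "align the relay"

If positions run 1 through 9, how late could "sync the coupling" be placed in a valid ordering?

The tasks that are forced after "sync the coupling", directly or by a chain of constraints, are "validate the panel", "initialize the coolant loop". That's 2 tasks.
With 2 mandatory successors out of 9 tasks total, the latest slot for "sync the coupling" is 9−2 = 7, and it's reachable by doing all non-successors before "sync the coupling".

7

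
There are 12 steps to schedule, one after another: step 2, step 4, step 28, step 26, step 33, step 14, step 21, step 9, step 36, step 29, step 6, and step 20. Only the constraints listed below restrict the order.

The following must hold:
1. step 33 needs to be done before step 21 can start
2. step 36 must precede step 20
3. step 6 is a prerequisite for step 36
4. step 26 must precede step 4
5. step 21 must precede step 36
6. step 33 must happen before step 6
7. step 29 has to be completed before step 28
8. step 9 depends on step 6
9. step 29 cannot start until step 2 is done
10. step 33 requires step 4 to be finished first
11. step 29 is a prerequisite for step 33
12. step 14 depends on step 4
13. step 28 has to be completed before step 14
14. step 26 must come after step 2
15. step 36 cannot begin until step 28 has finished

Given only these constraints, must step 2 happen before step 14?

Yes

Following the dependencies: step 2 → step 29 → step 28 → step 14.
Hence step 2 necessarily comes before step 14.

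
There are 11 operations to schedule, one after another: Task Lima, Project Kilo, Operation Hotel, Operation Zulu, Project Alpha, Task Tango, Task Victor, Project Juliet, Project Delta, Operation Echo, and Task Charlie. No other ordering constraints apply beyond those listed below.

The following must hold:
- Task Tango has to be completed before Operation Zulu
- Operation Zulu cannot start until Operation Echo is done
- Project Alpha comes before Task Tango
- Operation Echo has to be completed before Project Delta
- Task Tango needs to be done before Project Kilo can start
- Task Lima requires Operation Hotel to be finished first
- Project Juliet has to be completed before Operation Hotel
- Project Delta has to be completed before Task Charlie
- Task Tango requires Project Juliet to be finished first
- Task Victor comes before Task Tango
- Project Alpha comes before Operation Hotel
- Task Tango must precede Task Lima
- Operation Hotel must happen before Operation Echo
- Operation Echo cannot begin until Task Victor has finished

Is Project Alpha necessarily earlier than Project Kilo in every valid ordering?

Yes

Tracing the constraints gives a chain: Project Alpha → Task Tango → Project Kilo.
Hence Project Alpha necessarily comes before Project Kilo.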